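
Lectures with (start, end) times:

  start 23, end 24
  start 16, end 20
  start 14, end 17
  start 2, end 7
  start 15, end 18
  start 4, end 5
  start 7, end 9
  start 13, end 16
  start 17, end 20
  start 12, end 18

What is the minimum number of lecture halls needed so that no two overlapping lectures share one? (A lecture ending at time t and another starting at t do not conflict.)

4

starts: [2, 4, 7, 12, 13, 14, 15, 16, 17, 23]
ends:   [5, 7, 9, 16, 17, 18, 18, 20, 20, 24]
s2→1 s4→2 e5→1 e7→0 s7→1 e9→0 s12→1 s13→2 s14→3 s15→4  — peak 4.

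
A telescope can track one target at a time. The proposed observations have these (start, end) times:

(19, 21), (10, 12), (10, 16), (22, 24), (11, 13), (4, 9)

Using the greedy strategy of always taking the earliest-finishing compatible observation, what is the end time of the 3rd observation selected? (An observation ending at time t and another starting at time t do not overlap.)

By end time: (4,9), (10,12), (11,13), (10,16), (19,21), (22,24).
Pick (4,9); next start ≥ 9 → (10,12); next start ≥ 12 → (19,21); next start ≥ 21 → (22,24).
Selected: (4,9) (10,12) (19,21) (22,24)

21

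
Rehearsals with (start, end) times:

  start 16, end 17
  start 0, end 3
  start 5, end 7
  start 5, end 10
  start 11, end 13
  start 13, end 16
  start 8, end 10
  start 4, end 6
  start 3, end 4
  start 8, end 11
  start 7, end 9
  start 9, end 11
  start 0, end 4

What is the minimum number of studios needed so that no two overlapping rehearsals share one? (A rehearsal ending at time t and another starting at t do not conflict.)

Events (time:±→running): 0:+→1 0:+→2 3:-→1 3:+→2 4:-→1 4:-→0 4:+→1 5:+→2 5:+→3 6:-→2 7:-→1 7:+→2 8:+→3 8:+→4 … peak 4.

4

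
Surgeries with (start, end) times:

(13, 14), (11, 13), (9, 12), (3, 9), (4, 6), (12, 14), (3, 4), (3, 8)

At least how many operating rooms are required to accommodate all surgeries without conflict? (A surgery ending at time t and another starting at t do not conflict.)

3

Count concurrent intervals with a sweep; the peak is the room count.
starts: [3, 3, 3, 4, 9, 11, 12, 13]
ends:   [4, 6, 8, 9, 12, 13, 14, 14]
s3→1 s3→2 s3→3  — peak 3.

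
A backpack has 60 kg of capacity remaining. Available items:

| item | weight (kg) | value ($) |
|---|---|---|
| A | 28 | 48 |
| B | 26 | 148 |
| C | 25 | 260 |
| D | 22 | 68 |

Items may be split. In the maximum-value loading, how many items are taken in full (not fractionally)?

Sort by value per unit weight and fill in that order.
Order: C (260/25=10.40) > B (148/26=5.69) > D (68/22=3.09) > A (48/28=1.71)
Fill: take C (25 @ 260) → take B (26 @ 148) → take 9/22 of D → 27.82; 60/60 used.
2 item(s) taken whole; one partial (take 9/22 of D).

2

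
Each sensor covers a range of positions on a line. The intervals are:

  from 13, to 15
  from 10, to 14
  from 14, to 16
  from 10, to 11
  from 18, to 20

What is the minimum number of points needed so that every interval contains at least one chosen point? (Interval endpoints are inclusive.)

Sort by right endpoint; whenever an interval is uncovered, place a point at its right end.
By right end: [10,11]  [10,14]  [13,15]  [14,16]  [18,20]
[10,11] uncovered → point at 11; [13,15] uncovered → point at 15; [18,20] uncovered → point at 20.
Points: 11, 15, 20 (3 total).

3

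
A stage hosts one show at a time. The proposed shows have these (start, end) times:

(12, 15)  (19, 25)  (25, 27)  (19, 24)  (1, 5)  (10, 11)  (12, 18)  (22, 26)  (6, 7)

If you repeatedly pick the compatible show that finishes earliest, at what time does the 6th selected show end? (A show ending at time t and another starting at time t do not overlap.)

By end time: (1,5), (6,7), (10,11), (12,15), (12,18), (19,24), (19,25), (22,26), (25,27).
Pick (1,5); next start ≥ 5 → (6,7); next start ≥ 7 → (10,11); next start ≥ 11 → (12,15); next start ≥ 15 → (19,24); next start ≥ 24 → (25,27).
Selected: (1,5) (6,7) (10,11) (12,15) (19,24) (25,27)

27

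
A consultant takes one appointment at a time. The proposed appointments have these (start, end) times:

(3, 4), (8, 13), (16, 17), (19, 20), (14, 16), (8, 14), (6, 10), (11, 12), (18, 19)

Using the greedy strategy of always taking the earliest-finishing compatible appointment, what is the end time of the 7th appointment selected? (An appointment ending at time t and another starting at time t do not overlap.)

Greedy by earliest finish: after sorting by end time, pick each interval compatible with the last pick.
Sorted by end: (3,4)  (6,10)  (11,12)  (8,13)  (8,14)  (14,16)  (16,17)  (18,19)  (19,20)
take (3,4); take (6,10); take (11,12); skip (8,13); take (14,16); take (16,17); take (18,19); take (19,20).
Selected: (3,4) (6,10) (11,12) (14,16) (16,17) (18,19) (19,20)

20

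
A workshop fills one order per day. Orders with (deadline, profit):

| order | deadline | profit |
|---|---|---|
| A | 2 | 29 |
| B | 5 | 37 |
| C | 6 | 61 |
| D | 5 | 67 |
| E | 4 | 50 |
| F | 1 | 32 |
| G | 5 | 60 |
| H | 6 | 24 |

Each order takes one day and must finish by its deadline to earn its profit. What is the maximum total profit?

307

Take jobs in profit order; each goes to the latest open slot no later than its deadline.
Profit order: D=67 C=61 G=60 E=50 B=37 F=32 A=29 H=24
Assign: D→slot 5, C→slot 6, G→slot 4, E→slot 3, B→slot 2, F→slot 1, A skipped, H skipped.
Slots: [1:F] [2:B] [3:E] [4:G] [5:D] [6:C]
Profit = 32 + 37 + 50 + 60 + 67 + 61 = 307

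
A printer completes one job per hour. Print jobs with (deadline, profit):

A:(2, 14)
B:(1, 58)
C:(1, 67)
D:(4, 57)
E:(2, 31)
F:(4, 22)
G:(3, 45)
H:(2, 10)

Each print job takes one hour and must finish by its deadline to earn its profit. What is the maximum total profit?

200

Profit order: C=67 B=58 D=57 G=45 E=31 F=22 A=14 H=10
Assign: C→slot 1, B skipped, D→slot 4, G→slot 3, E→slot 2, F skipped, A skipped, H skipped.
Slots: [1:C] [2:E] [3:G] [4:D]
Profit = 67 + 31 + 45 + 57 = 200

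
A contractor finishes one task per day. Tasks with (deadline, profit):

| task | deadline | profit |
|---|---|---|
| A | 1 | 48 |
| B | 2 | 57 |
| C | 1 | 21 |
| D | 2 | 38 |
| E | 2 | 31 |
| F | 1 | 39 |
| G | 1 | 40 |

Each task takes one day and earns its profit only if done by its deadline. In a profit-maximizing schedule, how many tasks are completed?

2

Take jobs in profit order; each goes to the latest open slot no later than its deadline.
Profit order: B=57 A=48 G=40 F=39 D=38 E=31 C=21
Assign: B→slot 2, A→slot 1, G skipped, F skipped, D skipped, E skipped, C skipped.
Slots: [1:A] [2:B]
2 of 7 scheduled.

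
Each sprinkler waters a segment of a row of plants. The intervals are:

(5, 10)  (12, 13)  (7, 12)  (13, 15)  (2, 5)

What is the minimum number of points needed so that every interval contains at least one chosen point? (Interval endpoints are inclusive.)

Sort by right endpoint; whenever an interval is uncovered, place a point at its right end.
Sorted: [2,5] [5,10] [7,12] [12,13] [13,15]
{[2,5],[5,10]} hit by 5; {[7,12],[12,13]} hit by 12; {[13,15]} hit by 15.
Points: 5, 12, 15 (3 total).

3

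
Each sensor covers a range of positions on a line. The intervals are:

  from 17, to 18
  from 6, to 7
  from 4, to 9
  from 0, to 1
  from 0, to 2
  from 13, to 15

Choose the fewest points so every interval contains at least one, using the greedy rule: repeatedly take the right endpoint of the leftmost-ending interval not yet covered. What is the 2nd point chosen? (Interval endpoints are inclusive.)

Process intervals by earliest right end; each time one isn't hit yet, stab at its right endpoint.
By right end: [0,1]  [0,2]  [6,7]  [4,9]  [13,15]  [17,18]
[0,1] uncovered → point at 1; [6,7] uncovered → point at 7; [13,15] uncovered → point at 15; [17,18] uncovered → point at 18.
Points: 1, 7, 15, 18 (4 total).

7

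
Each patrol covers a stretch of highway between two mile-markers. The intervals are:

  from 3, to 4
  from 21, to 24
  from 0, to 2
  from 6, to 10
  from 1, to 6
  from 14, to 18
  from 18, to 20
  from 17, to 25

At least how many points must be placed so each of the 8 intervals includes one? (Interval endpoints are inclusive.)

5

Sort by right endpoint; whenever an interval is uncovered, place a point at its right end.
By right end: [0,2]  [3,4]  [1,6]  [6,10]  [14,18]  [18,20]  [21,24]  [17,25]
[0,2] uncovered → point at 2; [3,4] uncovered → point at 4; [6,10] uncovered → point at 10; [14,18] uncovered → point at 18; [21,24] uncovered → point at 24.
Points: 2, 4, 10, 18, 24 (5 total).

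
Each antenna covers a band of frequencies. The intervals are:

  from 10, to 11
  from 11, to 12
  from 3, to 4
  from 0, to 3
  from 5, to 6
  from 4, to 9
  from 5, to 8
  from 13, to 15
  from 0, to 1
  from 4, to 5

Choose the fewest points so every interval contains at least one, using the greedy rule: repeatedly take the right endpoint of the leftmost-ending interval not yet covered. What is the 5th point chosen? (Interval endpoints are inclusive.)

15

Sort by right endpoint; whenever an interval is uncovered, place a point at its right end.
Sorted: [0,1] [0,3] [3,4] [4,5] [5,6] [5,8] [4,9] [10,11] [11,12] [13,15]
{[0,1],[0,3]} hit by 1; {[3,4],[4,5]} hit by 4; {[5,6],[5,8],[4,9]} hit by 6; {[10,11],[11,12]} hit by 11; {[13,15]} hit by 15.
Points: 1, 4, 6, 11, 15 (5 total).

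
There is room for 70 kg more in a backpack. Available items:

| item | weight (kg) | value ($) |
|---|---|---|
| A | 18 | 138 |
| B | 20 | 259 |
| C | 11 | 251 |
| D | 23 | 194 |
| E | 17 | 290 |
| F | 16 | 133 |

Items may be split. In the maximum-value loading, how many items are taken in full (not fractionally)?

3

Order: C (251/11=22.82) > E (290/17=17.06) > B (259/20=12.95) > D (194/23=8.43) > F (133/16=8.31) > A (138/18=7.67)
Fill: take C (11 @ 251) → take E (17 @ 290) → take B (20 @ 259) → take 22/23 of D → 185.57; 70/70 used.
3 item(s) taken whole; one partial (take 22/23 of D).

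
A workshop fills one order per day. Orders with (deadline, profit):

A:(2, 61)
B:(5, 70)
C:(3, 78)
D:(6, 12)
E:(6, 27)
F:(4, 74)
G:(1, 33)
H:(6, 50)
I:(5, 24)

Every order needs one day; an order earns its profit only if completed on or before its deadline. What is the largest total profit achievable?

366

Sort by profit descending; place each in the latest free slot ≤ its deadline.
Profit order: C=78 F=74 B=70 A=61 H=50 G=33 E=27 I=24 D=12
Assign: C→slot 3, F→slot 4, B→slot 5, A→slot 2, H→slot 6, G→slot 1, E skipped, I skipped, D skipped.
Slots: [1:G] [2:A] [3:C] [4:F] [5:B] [6:H]
Profit = 33 + 61 + 78 + 74 + 70 + 50 = 366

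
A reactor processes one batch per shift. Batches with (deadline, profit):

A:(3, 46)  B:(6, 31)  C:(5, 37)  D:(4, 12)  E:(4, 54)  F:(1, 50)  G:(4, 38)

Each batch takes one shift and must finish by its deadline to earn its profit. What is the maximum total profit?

256

Profit order: E=54 F=50 A=46 G=38 C=37 B=31 D=12
Assign: E→slot 4, F→slot 1, A→slot 3, G→slot 2, C→slot 5, B→slot 6, D skipped.
Slots: [1:F] [2:G] [3:A] [4:E] [5:C] [6:B]
Profit = 50 + 38 + 46 + 54 + 37 + 31 = 256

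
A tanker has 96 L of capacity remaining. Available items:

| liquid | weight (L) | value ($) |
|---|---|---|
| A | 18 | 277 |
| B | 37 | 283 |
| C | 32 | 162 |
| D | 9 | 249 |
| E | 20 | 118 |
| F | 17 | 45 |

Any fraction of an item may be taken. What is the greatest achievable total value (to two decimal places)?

987.75

Order: D (249/9=27.67) > A (277/18=15.39) > B (283/37=7.65) > E (118/20=5.90) > C (162/32=5.06) > F (45/17=2.65)
Fill: take D (9 @ 249) → take A (18 @ 277) → take B (37 @ 283) → take E (20 @ 118) → take 12/32 of C → 60.75; 96/96 used.
Total value = 987.75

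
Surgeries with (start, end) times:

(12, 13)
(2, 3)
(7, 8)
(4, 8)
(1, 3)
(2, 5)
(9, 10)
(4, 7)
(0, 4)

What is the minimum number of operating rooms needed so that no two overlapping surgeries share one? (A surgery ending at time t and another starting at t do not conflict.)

4

Count concurrent intervals with a sweep; the peak is the room count.
starts: [0, 1, 2, 2, 4, 4, 7, 9, 12]
ends:   [3, 3, 4, 5, 7, 8, 8, 10, 13]
s0→1 s1→2 s2→3 s2→4  — peak 4.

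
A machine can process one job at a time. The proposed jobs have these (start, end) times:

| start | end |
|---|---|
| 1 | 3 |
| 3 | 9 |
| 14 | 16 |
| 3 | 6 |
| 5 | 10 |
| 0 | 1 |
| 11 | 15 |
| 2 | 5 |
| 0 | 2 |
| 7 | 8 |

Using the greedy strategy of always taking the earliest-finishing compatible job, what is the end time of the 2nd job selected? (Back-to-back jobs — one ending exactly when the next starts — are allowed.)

3

Greedy by earliest finish: after sorting by end time, pick each interval compatible with the last pick.
Sorted by end: (0,1)  (0,2)  (1,3)  (2,5)  (3,6)  (7,8)  (3,9)  (5,10)  (11,15)  (14,16)
take (0,1); skip (0,2); take (1,3); take (3,6); take (7,8); skip (3,9); take (11,15); skip (14,16).
Selected: (0,1) (1,3) (3,6) (7,8) (11,15)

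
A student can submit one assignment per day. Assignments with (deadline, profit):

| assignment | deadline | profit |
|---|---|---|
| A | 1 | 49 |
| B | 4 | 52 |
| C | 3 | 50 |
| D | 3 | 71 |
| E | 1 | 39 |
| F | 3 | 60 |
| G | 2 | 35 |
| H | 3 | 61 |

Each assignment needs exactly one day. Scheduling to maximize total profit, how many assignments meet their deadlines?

Take jobs in profit order; each goes to the latest open slot no later than its deadline.
Profit order: D=71 H=61 F=60 B=52 C=50 A=49 E=39 G=35
Assign: D→slot 3, H→slot 2, F→slot 1, B→slot 4, C skipped, A skipped, E skipped, G skipped.
Slots: [1:F] [2:H] [3:D] [4:B]
4 of 8 scheduled.

4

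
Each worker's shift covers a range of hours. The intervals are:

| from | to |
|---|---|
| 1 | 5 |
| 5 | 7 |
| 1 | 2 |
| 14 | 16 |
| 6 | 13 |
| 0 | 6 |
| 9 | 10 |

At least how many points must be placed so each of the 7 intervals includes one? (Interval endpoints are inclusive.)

Sort by right endpoint; whenever an interval is uncovered, place a point at its right end.
By right end: [1,2]  [1,5]  [0,6]  [5,7]  [9,10]  [6,13]  [14,16]
[1,2] uncovered → point at 2; [5,7] uncovered → point at 7; [9,10] uncovered → point at 10; [14,16] uncovered → point at 16.
Points: 2, 7, 10, 16 (4 total).

4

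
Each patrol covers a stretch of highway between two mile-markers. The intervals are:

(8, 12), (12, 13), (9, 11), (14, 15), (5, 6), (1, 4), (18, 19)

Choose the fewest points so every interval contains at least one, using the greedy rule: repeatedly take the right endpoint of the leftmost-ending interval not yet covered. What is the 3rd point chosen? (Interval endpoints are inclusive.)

Sorted: [1,4] [5,6] [9,11] [8,12] [12,13] [14,15] [18,19]
{[1,4]} hit by 4; {[5,6]} hit by 6; {[9,11],[8,12]} hit by 11; {[12,13]} hit by 13; {[14,15]} hit by 15; {[18,19]} hit by 19.
Points: 4, 6, 11, 13, 15, 19 (6 total).

11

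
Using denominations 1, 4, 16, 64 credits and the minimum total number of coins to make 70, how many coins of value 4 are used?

70 − 1×64→6 − 1×4→2 − 2×1→0
Count of 4: 1

1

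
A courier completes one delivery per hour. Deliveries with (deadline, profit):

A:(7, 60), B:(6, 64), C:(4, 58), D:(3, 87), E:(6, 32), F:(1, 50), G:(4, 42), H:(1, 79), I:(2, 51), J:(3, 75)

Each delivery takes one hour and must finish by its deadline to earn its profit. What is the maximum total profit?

Sort by profit descending; place each in the latest free slot ≤ its deadline.
Profit order: D=87 H=79 J=75 B=64 A=60 C=58 I=51 F=50 G=42 E=32
Assign: D→slot 3, H→slot 1, J→slot 2, B→slot 6, A→slot 7, C→slot 4, I skipped, F skipped, G skipped, E→slot 5.
Slots: [1:H] [2:J] [3:D] [4:C] [5:E] [6:B] [7:A]
Profit = 79 + 75 + 87 + 58 + 32 + 64 + 60 = 455

455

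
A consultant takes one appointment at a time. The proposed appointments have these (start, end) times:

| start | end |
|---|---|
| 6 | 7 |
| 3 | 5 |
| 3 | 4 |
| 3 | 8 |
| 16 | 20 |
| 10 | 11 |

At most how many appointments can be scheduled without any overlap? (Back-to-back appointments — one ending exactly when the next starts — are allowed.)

4

By end time: (3,4), (3,5), (6,7), (3,8), (10,11), (16,20).
Pick (3,4); next start ≥ 4 → (6,7); next start ≥ 7 → (10,11); next start ≥ 11 → (16,20).
Selected 4 appointments.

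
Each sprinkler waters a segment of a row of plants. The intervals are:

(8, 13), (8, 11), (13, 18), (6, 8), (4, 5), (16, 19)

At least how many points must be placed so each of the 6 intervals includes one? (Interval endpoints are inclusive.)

3

By right end: [4,5]  [6,8]  [8,11]  [8,13]  [13,18]  [16,19]
[4,5] uncovered → point at 5; [6,8] uncovered → point at 8; [13,18] uncovered → point at 18.
Points: 5, 8, 18 (3 total).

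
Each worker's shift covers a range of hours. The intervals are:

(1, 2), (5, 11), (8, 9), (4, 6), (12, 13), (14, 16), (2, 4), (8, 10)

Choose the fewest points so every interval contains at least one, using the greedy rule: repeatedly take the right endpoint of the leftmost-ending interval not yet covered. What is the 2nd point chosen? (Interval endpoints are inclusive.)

6

Process intervals by earliest right end; each time one isn't hit yet, stab at its right endpoint.
Sorted: [1,2] [2,4] [4,6] [8,9] [8,10] [5,11] [12,13] [14,16]
{[1,2],[2,4]} hit by 2; {[4,6]} hit by 6; {[8,9],[8,10],[5,11]} hit by 9; {[12,13]} hit by 13; {[14,16]} hit by 16.
Points: 2, 6, 9, 13, 16 (5 total).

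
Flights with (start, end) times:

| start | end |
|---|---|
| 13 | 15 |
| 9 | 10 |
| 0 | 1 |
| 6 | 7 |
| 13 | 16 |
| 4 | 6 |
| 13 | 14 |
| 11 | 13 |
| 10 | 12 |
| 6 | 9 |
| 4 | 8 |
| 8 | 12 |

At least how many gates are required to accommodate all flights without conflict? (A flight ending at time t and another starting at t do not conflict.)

starts: [0, 4, 4, 6, 6, 8, 9, 10, 11, 13, 13, 13]
ends:   [1, 6, 7, 8, 9, 10, 12, 12, 13, 14, 15, 16]
s0→1 e1→0 s4→1 s4→2 e6→1 s6→2 s6→3  — peak 3.

3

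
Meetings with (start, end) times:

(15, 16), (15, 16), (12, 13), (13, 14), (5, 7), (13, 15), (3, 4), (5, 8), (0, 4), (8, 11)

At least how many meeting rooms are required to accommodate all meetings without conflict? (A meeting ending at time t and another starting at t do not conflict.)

2

Count concurrent intervals with a sweep; the peak is the room count.
Events (time:±→running): 0:+→1 3:+→2 … peak 2.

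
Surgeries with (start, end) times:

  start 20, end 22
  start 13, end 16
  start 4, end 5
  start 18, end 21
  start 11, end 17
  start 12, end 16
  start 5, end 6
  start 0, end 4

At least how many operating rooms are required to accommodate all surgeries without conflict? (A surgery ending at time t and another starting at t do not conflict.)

3

Count concurrent intervals with a sweep; the peak is the room count.
starts: [0, 4, 5, 11, 12, 13, 18, 20]
ends:   [4, 5, 6, 16, 16, 17, 21, 22]
s0→1 e4→0 s4→1 e5→0 s5→1 e6→0 s11→1 s12→2 s13→3  — peak 3.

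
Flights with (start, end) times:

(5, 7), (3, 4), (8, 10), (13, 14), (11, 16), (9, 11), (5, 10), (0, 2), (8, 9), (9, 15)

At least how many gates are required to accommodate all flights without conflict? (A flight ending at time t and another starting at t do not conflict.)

Events (time:±→running): 0:+→1 2:-→0 3:+→1 4:-→0 5:+→1 5:+→2 7:-→1 8:+→2 8:+→3 9:-→2 9:+→3 9:+→4 … peak 4.

4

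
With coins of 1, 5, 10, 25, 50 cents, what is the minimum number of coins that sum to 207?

7

Greedy: take as many of the largest coin as possible, then repeat with the remainder.
207 = 4×50 + 1×5 + 2×1
Total coins = 4 + 1 + 2 = 7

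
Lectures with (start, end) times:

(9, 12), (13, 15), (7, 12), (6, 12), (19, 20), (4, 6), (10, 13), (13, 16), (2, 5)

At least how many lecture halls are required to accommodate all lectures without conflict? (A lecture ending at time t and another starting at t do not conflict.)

4

The answer is the maximum number of intervals overlapping at any instant.
Events (time:±→running): 2:+→1 4:+→2 5:-→1 6:-→0 6:+→1 7:+→2 9:+→3 10:+→4 … peak 4.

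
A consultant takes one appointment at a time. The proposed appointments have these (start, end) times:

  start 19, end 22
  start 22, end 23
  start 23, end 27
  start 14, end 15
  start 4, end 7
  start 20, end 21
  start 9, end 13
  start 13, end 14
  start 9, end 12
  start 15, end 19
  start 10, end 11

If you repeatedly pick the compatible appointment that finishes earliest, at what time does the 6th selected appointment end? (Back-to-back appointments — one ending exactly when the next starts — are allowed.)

21

By end time: (4,7), (10,11), (9,12), (9,13), (13,14), (14,15), (15,19), (20,21), (19,22), (22,23), (23,27).
Pick (4,7); next start ≥ 7 → (10,11); next start ≥ 11 → (13,14); next start ≥ 14 → (14,15); next start ≥ 15 → (15,19); next start ≥ 19 → (20,21); next start ≥ 21 → (22,23); next start ≥ 23 → (23,27).
Selected: (4,7) (10,11) (13,14) (14,15) (15,19) (20,21) (22,23) (23,27)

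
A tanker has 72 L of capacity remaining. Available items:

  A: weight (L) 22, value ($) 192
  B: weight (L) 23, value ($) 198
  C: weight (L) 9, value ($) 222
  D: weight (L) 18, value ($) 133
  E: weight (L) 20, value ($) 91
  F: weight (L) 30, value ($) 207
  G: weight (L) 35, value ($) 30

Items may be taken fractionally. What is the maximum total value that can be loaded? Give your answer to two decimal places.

Ratios (sorted): C 24.67, A 8.73, B 8.61, D 7.39, F 6.90, E 4.55, G 0.86
take C (9 @ 222); take A (22 @ 192); take B (23 @ 198); take D (18 @ 133). Capacity used 72/72.
Total value = 745.00

745.00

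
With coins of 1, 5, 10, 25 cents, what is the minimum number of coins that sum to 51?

51 − 2×25→1 − 1×1→0
Total coins = 2 + 1 = 3

3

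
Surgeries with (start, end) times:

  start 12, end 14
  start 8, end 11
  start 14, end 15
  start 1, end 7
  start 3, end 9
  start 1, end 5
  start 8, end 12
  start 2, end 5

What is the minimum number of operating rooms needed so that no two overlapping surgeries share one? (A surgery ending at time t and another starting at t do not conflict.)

4

Count concurrent intervals with a sweep; the peak is the room count.
Events (time:±→running): 1:+→1 1:+→2 2:+→3 3:+→4 … peak 4.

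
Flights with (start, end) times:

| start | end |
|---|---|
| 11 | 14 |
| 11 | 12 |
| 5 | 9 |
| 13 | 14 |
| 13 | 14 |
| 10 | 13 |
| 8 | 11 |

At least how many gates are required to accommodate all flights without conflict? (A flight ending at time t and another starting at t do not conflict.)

starts: [5, 8, 10, 11, 11, 13, 13]
ends:   [9, 11, 12, 13, 14, 14, 14]
s5→1 s8→2 e9→1 s10→2 e11→1 s11→2 s11→3  — peak 3.

3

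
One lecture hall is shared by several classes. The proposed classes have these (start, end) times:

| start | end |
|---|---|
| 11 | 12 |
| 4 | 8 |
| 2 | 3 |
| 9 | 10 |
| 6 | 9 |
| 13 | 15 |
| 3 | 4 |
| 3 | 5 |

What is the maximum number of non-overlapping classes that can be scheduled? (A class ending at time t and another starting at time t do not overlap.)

6

By end time: (2,3), (3,4), (3,5), (4,8), (6,9), (9,10), (11,12), (13,15).
Pick (2,3); next start ≥ 3 → (3,4); next start ≥ 4 → (4,8); next start ≥ 8 → (9,10); next start ≥ 10 → (11,12); next start ≥ 12 → (13,15).
Selected 6 classes.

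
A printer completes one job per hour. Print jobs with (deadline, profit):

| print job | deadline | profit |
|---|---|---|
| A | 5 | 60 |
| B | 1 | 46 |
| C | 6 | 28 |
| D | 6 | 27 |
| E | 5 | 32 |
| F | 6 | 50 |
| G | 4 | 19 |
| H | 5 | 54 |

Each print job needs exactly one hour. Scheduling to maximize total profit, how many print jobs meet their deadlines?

By profit: A(d5,60), H(d5,54), F(d6,50), B(d1,46), E(d5,32), C(d6,28), D(d6,27), G(d4,19)
A→slot 5; H→slot 4; F→slot 6; B→slot 1; E→slot 3; C→slot 2; D skipped; G skipped.
6 of 8 scheduled.

6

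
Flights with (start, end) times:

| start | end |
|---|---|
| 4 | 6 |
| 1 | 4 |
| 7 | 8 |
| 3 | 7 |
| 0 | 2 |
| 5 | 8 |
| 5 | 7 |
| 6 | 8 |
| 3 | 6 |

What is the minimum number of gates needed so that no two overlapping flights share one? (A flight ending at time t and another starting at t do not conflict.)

Count concurrent intervals with a sweep; the peak is the room count.
starts: [0, 1, 3, 3, 4, 5, 5, 6, 7]
ends:   [2, 4, 6, 6, 7, 7, 8, 8, 8]
s0→1 s1→2 e2→1 s3→2 s3→3 e4→2 s4→3 s5→4 s5→5  — peak 5.

5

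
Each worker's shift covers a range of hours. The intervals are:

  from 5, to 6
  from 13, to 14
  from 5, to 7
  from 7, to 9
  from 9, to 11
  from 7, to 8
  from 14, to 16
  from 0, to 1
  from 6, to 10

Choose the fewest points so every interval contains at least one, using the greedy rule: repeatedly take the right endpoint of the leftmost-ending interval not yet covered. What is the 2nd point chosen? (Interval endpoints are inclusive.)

6

Sorted: [0,1] [5,6] [5,7] [7,8] [7,9] [6,10] [9,11] [13,14] [14,16]
{[0,1]} hit by 1; {[5,6],[5,7]} hit by 6; {[7,8],[7,9],[6,10]} hit by 8; {[9,11]} hit by 11; {[13,14],[14,16]} hit by 14.
Points: 1, 6, 8, 11, 14 (5 total).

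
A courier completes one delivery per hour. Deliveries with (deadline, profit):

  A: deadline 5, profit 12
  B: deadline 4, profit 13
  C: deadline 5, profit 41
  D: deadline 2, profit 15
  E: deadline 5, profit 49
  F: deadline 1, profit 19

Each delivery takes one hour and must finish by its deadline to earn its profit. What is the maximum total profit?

137

Profit order: E=49 C=41 F=19 D=15 B=13 A=12
Assign: E→slot 5, C→slot 4, F→slot 1, D→slot 2, B→slot 3, A skipped.
Slots: [1:F] [2:D] [3:B] [4:C] [5:E]
Profit = 19 + 15 + 13 + 41 + 49 = 137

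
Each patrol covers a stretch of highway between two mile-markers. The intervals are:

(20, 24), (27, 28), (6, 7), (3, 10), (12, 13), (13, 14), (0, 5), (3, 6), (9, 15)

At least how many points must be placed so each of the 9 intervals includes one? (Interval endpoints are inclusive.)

Process intervals by earliest right end; each time one isn't hit yet, stab at its right endpoint.
By right end: [0,5]  [3,6]  [6,7]  [3,10]  [12,13]  [13,14]  [9,15]  [20,24]  [27,28]
[0,5] uncovered → point at 5; [6,7] uncovered → point at 7; [12,13] uncovered → point at 13; [20,24] uncovered → point at 24; [27,28] uncovered → point at 28.
Points: 5, 7, 13, 24, 28 (5 total).

5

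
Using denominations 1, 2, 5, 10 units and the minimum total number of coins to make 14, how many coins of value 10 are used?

1

Greedy: take as many of the largest coin as possible, then repeat with the remainder.
14 = 1×10 + 2×2
Count of 10: 1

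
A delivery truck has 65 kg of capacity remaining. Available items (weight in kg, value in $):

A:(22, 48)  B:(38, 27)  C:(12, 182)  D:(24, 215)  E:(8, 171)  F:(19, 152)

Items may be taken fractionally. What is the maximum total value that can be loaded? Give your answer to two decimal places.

724.36

Ratios (sorted): E 21.38, C 15.17, D 8.96, F 8.00, A 2.18, B 0.71
take E (8 @ 171); take C (12 @ 182); take D (24 @ 215); take F (19 @ 152); take 2/22 of A → 4.36. Capacity used 65/65.
Total value = 724.36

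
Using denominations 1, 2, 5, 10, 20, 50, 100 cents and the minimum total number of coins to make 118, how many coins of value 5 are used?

1

Use the largest denomination that fits, subtract, and repeat.
118 − 1×100→18 − 1×10→8 − 1×5→3 − 1×2→1 − 1×1→0
Count of 5: 1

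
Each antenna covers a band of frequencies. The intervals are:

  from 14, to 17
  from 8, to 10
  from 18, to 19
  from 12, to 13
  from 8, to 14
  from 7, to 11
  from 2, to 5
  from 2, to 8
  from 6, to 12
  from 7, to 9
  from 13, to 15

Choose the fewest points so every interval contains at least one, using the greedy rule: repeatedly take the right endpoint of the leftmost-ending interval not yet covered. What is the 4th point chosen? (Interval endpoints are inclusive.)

17

Sort by right endpoint; whenever an interval is uncovered, place a point at its right end.
By right end: [2,5]  [2,8]  [7,9]  [8,10]  [7,11]  [6,12]  [12,13]  [8,14]  [13,15]  [14,17]  [18,19]
[2,5] uncovered → point at 5; [7,9] uncovered → point at 9; [12,13] uncovered → point at 13; [14,17] uncovered → point at 17; [18,19] uncovered → point at 19.
Points: 5, 9, 13, 17, 19 (5 total).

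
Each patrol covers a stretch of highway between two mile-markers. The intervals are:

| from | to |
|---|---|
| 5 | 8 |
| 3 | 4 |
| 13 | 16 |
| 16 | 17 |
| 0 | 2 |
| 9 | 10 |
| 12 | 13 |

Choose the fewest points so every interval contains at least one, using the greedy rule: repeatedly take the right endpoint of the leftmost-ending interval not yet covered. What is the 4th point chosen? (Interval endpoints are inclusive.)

Process intervals by earliest right end; each time one isn't hit yet, stab at its right endpoint.
By right end: [0,2]  [3,4]  [5,8]  [9,10]  [12,13]  [13,16]  [16,17]
[0,2] uncovered → point at 2; [3,4] uncovered → point at 4; [5,8] uncovered → point at 8; [9,10] uncovered → point at 10; [12,13] uncovered → point at 13; [16,17] uncovered → point at 17.
Points: 2, 4, 8, 10, 13, 17 (6 total).

10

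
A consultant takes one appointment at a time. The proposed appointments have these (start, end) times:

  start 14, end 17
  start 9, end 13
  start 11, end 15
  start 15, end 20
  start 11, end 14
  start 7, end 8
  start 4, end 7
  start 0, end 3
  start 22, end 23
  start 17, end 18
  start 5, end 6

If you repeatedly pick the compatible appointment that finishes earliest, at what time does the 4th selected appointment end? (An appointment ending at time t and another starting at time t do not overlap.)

Sorted by end: (0,3)  (5,6)  (4,7)  (7,8)  (9,13)  (11,14)  (11,15)  (14,17)  (17,18)  (15,20)  (22,23)
take (0,3); take (5,6); take (7,8); take (9,13); skip (11,14); take (14,17); take (17,18); skip (15,20); take (22,23).
Selected: (0,3) (5,6) (7,8) (9,13) (14,17) (17,18) (22,23)

13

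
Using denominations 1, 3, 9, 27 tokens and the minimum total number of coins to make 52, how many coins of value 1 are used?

52 − 1×27→25 − 2×9→7 − 2×3→1 − 1×1→0
Count of 1: 1

1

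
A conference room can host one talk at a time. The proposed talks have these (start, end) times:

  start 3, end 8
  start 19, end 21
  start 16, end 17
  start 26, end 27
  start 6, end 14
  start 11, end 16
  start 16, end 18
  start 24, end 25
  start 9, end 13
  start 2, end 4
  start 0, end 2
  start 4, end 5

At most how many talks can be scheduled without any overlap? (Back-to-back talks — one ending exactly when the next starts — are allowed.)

8

Greedy by earliest finish: after sorting by end time, pick each interval compatible with the last pick.
Sorted by end: (0,2)  (2,4)  (4,5)  (3,8)  (9,13)  (6,14)  (11,16)  (16,17)  (16,18)  (19,21)  (24,25)  (26,27)
take (0,2); take (2,4); take (4,5); skip (3,8); take (9,13); skip (6,14); take (16,17); skip (16,18); take (19,21); take (24,25); take (26,27).
Selected 8 talks.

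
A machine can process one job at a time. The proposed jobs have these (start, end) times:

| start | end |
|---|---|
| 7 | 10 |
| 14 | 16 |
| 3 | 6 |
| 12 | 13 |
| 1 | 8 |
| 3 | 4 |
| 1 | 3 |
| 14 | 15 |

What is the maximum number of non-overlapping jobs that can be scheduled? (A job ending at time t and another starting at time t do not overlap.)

Sorted by end: (1,3)  (3,4)  (3,6)  (1,8)  (7,10)  (12,13)  (14,15)  (14,16)
take (1,3); take (3,4); skip (3,6); take (7,10); take (12,13); take (14,15).
Selected 5 jobs.

5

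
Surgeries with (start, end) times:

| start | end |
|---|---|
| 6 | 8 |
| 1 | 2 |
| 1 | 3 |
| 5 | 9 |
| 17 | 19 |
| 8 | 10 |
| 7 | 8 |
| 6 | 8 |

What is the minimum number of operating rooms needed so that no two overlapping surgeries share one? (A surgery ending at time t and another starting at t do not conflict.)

Events (time:±→running): 1:+→1 1:+→2 2:-→1 3:-→0 5:+→1 6:+→2 6:+→3 7:+→4 … peak 4.

4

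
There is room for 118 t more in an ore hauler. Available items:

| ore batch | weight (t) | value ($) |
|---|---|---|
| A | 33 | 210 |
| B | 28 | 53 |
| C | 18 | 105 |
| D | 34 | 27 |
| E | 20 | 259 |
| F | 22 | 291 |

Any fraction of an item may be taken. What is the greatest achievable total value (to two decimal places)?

912.32

Greedy by value/weight ratio, highest first.
Ratios (sorted): F 13.23, E 12.95, A 6.36, C 5.83, B 1.89, D 0.79
take F (22 @ 291); take E (20 @ 259); take A (33 @ 210); take C (18 @ 105); take 25/28 of B → 47.32. Capacity used 118/118.
Total value = 912.32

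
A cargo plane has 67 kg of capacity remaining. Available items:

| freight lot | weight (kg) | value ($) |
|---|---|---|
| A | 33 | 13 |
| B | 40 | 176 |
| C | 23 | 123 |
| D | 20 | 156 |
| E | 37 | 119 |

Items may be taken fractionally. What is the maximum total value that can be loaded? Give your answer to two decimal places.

384.60

Sort by value per unit weight and fill in that order.
Order: D (156/20=7.80) > C (123/23=5.35) > B (176/40=4.40) > E (119/37=3.22) > A (13/33=0.39)
Fill: take D (20 @ 156) → take C (23 @ 123) → take 24/40 of B → 105.60; 67/67 used.
Total value = 384.60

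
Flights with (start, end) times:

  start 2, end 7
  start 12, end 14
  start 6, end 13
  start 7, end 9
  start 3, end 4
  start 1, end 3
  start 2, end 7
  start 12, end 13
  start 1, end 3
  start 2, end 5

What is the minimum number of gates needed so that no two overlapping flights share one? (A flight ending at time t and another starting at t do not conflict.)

5

Events (time:±→running): 1:+→1 1:+→2 2:+→3 2:+→4 2:+→5 … peak 5.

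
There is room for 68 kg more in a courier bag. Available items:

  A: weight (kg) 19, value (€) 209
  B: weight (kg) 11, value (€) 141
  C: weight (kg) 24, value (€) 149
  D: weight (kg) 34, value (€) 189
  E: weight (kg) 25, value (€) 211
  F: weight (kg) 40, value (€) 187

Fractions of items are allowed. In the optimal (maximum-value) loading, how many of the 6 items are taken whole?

3

Sort by value per unit weight and fill in that order.
Order: B (141/11=12.82) > A (209/19=11.00) > E (211/25=8.44) > C (149/24=6.21) > D (189/34=5.56) > F (187/40=4.67)
Fill: take B (11 @ 141) → take A (19 @ 209) → take E (25 @ 211) → take 13/24 of C → 80.71; 68/68 used.
3 item(s) taken whole; one partial (take 13/24 of C).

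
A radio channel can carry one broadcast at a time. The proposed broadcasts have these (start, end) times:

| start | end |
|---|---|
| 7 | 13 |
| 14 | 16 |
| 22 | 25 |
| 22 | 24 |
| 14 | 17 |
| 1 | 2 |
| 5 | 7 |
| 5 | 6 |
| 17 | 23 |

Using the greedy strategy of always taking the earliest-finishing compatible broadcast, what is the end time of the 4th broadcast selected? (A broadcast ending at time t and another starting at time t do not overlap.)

16

Greedy by earliest finish: after sorting by end time, pick each interval compatible with the last pick.
By end time: (1,2), (5,6), (5,7), (7,13), (14,16), (14,17), (17,23), (22,24), (22,25).
Pick (1,2); next start ≥ 2 → (5,6); next start ≥ 6 → (7,13); next start ≥ 13 → (14,16); next start ≥ 16 → (17,23).
Selected: (1,2) (5,6) (7,13) (14,16) (17,23)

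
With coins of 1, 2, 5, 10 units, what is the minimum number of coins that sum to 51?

Use the largest denomination that fits, subtract, and repeat.
51 = 5×10 + 1×1
Total coins = 5 + 1 = 6

6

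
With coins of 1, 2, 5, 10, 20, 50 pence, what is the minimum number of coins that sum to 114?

114 = 2×50 + 1×10 + 2×2
Total coins = 2 + 1 + 2 = 5

5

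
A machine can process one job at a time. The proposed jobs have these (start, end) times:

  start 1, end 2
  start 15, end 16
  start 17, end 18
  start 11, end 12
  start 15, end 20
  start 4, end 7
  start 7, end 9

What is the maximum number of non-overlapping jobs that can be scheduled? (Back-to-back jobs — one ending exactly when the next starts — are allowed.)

6

Sort by end time and greedily take each interval whose start is ≥ the last chosen end.
By end time: (1,2), (4,7), (7,9), (11,12), (15,16), (17,18), (15,20).
Pick (1,2); next start ≥ 2 → (4,7); next start ≥ 7 → (7,9); next start ≥ 9 → (11,12); next start ≥ 12 → (15,16); next start ≥ 16 → (17,18).
Selected 6 jobs.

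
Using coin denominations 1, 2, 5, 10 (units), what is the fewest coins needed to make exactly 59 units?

Use the largest denomination that fits, subtract, and repeat.
59 = 5×10 + 1×5 + 2×2
Total coins = 5 + 1 + 2 = 8

8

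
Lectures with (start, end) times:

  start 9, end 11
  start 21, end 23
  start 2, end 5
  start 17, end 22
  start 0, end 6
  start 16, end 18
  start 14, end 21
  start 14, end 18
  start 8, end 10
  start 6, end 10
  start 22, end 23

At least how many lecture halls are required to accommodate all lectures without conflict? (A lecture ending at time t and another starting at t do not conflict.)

4

Count concurrent intervals with a sweep; the peak is the room count.
starts: [0, 2, 6, 8, 9, 14, 14, 16, 17, 21, 22]
ends:   [5, 6, 10, 10, 11, 18, 18, 21, 22, 23, 23]
s0→1 s2→2 e5→1 e6→0 s6→1 s8→2 s9→3 e10→2 e10→1 e11→0 s14→1 s14→2 s16→3 s17→4  — peak 4.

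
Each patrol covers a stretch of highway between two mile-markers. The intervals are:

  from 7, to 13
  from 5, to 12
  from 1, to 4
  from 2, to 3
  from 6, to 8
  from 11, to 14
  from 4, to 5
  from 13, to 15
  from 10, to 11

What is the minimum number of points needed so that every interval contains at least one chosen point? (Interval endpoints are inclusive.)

Sort by right endpoint; whenever an interval is uncovered, place a point at its right end.
Sorted: [2,3] [1,4] [4,5] [6,8] [10,11] [5,12] [7,13] [11,14] [13,15]
{[2,3],[1,4]} hit by 3; {[4,5]} hit by 5; {[6,8]} hit by 8; {[10,11],[5,12],[7,13],[11,14]} hit by 11; {[13,15]} hit by 15.
Points: 3, 5, 8, 11, 15 (5 total).

5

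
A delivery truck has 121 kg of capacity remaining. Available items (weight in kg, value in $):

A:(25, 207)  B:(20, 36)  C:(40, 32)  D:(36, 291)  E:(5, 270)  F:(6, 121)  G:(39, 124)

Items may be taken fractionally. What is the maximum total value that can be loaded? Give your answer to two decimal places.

Ratios (sorted): E 54.00, F 20.17, A 8.28, D 8.08, G 3.18, B 1.80, C 0.80
take E (5 @ 270); take F (6 @ 121); take A (25 @ 207); take D (36 @ 291); take G (39 @ 124); take 10/20 of B → 18.00. Capacity used 121/121.
Total value = 1031.00

1031.00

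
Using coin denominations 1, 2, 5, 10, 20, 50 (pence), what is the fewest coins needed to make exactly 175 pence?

175 − 3×50→25 − 1×20→5 − 1×5→0
Total coins = 3 + 1 + 1 = 5

5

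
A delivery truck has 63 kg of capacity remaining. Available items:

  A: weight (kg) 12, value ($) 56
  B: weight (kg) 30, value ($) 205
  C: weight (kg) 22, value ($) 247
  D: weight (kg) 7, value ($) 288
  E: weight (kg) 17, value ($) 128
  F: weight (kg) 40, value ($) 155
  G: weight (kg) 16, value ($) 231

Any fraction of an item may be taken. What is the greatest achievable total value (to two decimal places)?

900.83

Ratios (sorted): D 41.14, G 14.44, C 11.23, E 7.53, B 6.83, A 4.67, F 3.88
take D (7 @ 288); take G (16 @ 231); take C (22 @ 247); take E (17 @ 128); take 1/30 of B → 6.83. Capacity used 63/63.
Total value = 900.83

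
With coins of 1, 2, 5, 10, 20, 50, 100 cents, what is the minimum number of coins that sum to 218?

6

218 − 2×100→18 − 1×10→8 − 1×5→3 − 1×2→1 − 1×1→0
Total coins = 2 + 1 + 1 + 1 + 1 = 6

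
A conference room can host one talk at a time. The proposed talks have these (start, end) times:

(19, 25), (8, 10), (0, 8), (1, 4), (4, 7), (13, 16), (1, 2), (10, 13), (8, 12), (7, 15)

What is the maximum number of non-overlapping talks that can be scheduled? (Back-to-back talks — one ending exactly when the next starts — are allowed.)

By end time: (1,2), (1,4), (4,7), (0,8), (8,10), (8,12), (10,13), (7,15), (13,16), (19,25).
Pick (1,2); next start ≥ 2 → (4,7); next start ≥ 7 → (8,10); next start ≥ 10 → (10,13); next start ≥ 13 → (13,16); next start ≥ 16 → (19,25).
Selected 6 talks.

6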